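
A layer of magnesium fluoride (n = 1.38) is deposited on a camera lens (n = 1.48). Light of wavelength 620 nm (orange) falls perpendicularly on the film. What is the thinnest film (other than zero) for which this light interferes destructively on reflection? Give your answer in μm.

At the upper boundary (n = 1.0 to n = 1.38) the reflected ray undergoes a half-wave phase shift.
Bottom surface (1.38 → 1.48): reflection off a higher-index medium gives a half-wave phase shift.
Zero or two π shifts → no net half-wave offset.
So the condition for destructive reflection is 2 n t = (m + ½) λ.
Minimum at m = 0: t = λ / (4 n) = 620 / (4 × 1.38) = 112 nm.

0.112 μm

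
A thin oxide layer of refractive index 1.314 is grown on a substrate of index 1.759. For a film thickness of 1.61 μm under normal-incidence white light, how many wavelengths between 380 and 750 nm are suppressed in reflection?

5

Ray reflecting at the top interface goes from n = 1.0 toward n = 1.314: a half-wave phase shift.
Ray reflecting at the bottom interface goes from n = 1.314 toward n = 1.759: a half-wave phase shift.
Net: no relative phase inversion (both shifts match).
So the condition for destructive reflection is 2 n t = (m + ½) λ.
λ = 2 n t / (m + ½) = 4231 / (m + ½) nm.
m=5: 769 nm (IR); m=6: 651 nm (visible); m=7: 564 nm (visible); m=8: 498 nm (visible); m=9: 445 nm (visible); m=10: 403 nm (visible); m=11: 368 nm (UV).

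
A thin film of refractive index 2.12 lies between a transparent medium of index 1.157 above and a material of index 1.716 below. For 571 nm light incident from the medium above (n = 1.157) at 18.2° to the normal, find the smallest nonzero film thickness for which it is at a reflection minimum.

137 nm

At the upper boundary (n = 1.157 to n = 2.12) the reflected ray undergoes a half-wave phase shift.
At the lower boundary (n = 2.12 to n = 1.716) the reflected ray undergoes no phase shift.
Exactly one π shift → a net half-wave offset.
With one net inversion, destructive interference in reflection requires 2 n t cos θ_r = m λ.
Snell's law: 1.157 sin 18.2° = 2.12 sin θ_r → sin θ_r = 0.170, cos θ_r = 0.985.
Minimum nonzero at m = 1: t = λ / (2 n cos θ_r) = 571 / (2 × 2.12 × 0.985) = 137 nm.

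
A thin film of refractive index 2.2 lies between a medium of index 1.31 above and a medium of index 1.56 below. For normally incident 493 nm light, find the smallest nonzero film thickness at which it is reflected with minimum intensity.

112 nm

Top surface (1.31 → 2.2): reflection off a higher-index medium gives a half-wave phase shift.
At the lower boundary (n = 2.2 to n = 1.56) the reflected ray undergoes no phase shift.
The two reflections differ by half a wavelength.
So the condition for destructive reflection is 2 n t = m λ.
Minimum nonzero at m = 1: t = λ / (2 n) = 493 / (2 × 2.2) = 112 nm.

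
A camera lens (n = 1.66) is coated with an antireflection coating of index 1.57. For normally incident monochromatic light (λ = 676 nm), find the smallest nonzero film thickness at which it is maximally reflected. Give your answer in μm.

0.215 μm

At the upper boundary (n = 1.0 to n = 1.57) the reflected ray undergoes a half-wave phase shift.
At the lower boundary (n = 1.57 to n = 1.66) the reflected ray undergoes a half-wave phase shift.
Net: no relative phase inversion (both shifts match).
For maximum reflection here: 2 n t = m λ.
Minimum nonzero at m = 1: t = λ / (2 n) = 676 / (2 × 1.57) = 215 nm.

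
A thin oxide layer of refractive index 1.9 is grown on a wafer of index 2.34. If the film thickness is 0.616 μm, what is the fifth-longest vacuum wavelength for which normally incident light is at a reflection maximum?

468 nm

Ray reflecting at the top interface goes from n = 1.0 toward n = 1.9: a half-wave phase shift.
Ray reflecting at the bottom interface goes from n = 1.9 toward n = 2.34: a half-wave phase shift.
Net: no relative phase inversion (both shifts match).
So the condition for constructive reflection is 2 n t = m λ.
λ = 2 n t / m. The fifth-longest wavelength is m = 5: λ = 2 × 1.9 × 616 / 5.00 = 468 nm.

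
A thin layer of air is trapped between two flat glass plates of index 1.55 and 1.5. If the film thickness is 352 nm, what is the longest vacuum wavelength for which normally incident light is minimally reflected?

Top surface (1.55 → 1.0): reflection off a lower-index medium gives no phase shift.
Ray reflecting at the bottom interface goes from n = 1.0 toward n = 1.5: a half-wave phase shift.
Net: one phase inversion between the two reflected rays.
With one net inversion, destructive interference in reflection requires 2 n t = m λ.
λ = 2 n t / m. The longest wavelength is m = 1: λ = 2 × 1.0 × 352 / 1.00 = 704 nm.

704 nm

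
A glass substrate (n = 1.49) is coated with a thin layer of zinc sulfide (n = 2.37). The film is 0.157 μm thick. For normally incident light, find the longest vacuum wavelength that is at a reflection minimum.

744 nm

Top surface (1.0 → 2.37): reflection off a higher-index medium gives a half-wave phase shift.
Bottom surface (2.37 → 1.49): reflection off a lower-index medium gives no phase shift.
Exactly one π shift → a net half-wave offset.
With one net inversion, destructive interference in reflection requires 2 n t = m λ.
λ = 2 n t / m. The longest wavelength is m = 1: λ = 2 × 2.37 × 157 / 1.00 = 744 nm.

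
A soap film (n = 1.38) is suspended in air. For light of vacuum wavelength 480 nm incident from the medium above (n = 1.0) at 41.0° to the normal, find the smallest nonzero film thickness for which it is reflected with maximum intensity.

At the upper boundary (n = 1.0 to n = 1.38) the reflected ray undergoes a half-wave phase shift.
At the lower boundary (n = 1.38 to n = 1.0) the reflected ray undergoes no phase shift.
Net: one phase inversion between the two reflected rays.
With one net inversion, constructive interference in reflection requires 2 n t cos θ_r = (m + ½) λ.
Snell's law: 1.0 sin 41.0° = 1.38 sin θ_r → sin θ_r = 0.475, cos θ_r = 0.880.
Minimum at m = 0: t = λ / (4 n cos θ_r) = 480 / (4 × 1.38 × 0.880) = 98.8 nm.

98.8 nm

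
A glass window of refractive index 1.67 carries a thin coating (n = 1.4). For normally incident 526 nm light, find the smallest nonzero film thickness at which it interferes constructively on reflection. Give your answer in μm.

0.188 μm

Top surface (1.0 → 1.4): reflection off a higher-index medium gives a half-wave phase shift.
Bottom surface (1.4 → 1.67): reflection off a higher-index medium gives a half-wave phase shift.
The two reflections carry the same phase change, so no net offset.
For bright reflection here: 2 n t = m λ.
Minimum nonzero at m = 1: t = λ / (2 n) = 526 / (2 × 1.4) = 188 nm.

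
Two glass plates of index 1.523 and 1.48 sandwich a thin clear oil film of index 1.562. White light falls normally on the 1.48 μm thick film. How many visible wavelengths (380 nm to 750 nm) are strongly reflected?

6

At the upper boundary (n = 1.523 to n = 1.562) the reflected ray undergoes a half-wave phase shift.
Bottom surface (1.562 → 1.48): reflection off a lower-index medium gives no phase shift.
Net: one phase inversion between the two reflected rays.
So the condition for constructive reflection is 2 n t = (m + ½) λ.
λ = 2 n t / (m + ½) = 4624 / (m + ½) nm.
m=5: 841 nm (IR); m=6: 711 nm (visible); m=7: 616 nm (visible); m=8: 544 nm (visible); m=9: 487 nm (visible); m=10: 440 nm (visible); m=11: 402 nm (visible); m=12: 370 nm (UV).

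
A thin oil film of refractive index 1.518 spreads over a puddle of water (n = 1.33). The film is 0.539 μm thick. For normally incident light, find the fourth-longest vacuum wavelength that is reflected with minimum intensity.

Ray reflecting at the top interface goes from n = 1.0 toward n = 1.518: a half-wave phase shift.
Ray reflecting at the bottom interface goes from n = 1.518 toward n = 1.33: no phase shift.
Net: one phase inversion between the two reflected rays.
With one net inversion, destructive interference in reflection requires 2 n t = m λ.
λ = 2 n t / m. The fourth-longest wavelength is m = 4: λ = 2 × 1.518 × 539 / 4.00 = 409 nm.

409 nm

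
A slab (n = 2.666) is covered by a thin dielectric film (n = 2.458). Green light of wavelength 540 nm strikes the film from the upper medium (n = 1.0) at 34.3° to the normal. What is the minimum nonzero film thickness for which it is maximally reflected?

Top surface (1.0 → 2.458): reflection off a higher-index medium gives a half-wave phase shift.
Bottom surface (2.458 → 2.666): reflection off a higher-index medium gives a half-wave phase shift.
Net: no relative phase inversion (both shifts match).
For bright reflection here: 2 n t cos θ_r = m λ.
Snell's law: 1.0 sin 34.3° = 2.458 sin θ_r → sin θ_r = 0.229, cos θ_r = 0.973.
Minimum nonzero at m = 1: t = λ / (2 n cos θ_r) = 540 / (2 × 2.458 × 0.973) = 113 nm.

113 nm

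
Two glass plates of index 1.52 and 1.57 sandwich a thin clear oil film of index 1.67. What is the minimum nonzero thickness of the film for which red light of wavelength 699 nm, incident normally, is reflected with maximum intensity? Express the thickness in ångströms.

At the upper boundary (n = 1.52 to n = 1.67) the reflected ray undergoes a half-wave phase shift.
Ray reflecting at the bottom interface goes from n = 1.67 toward n = 1.57: no phase shift.
Exactly one π shift → a net half-wave offset.
So the condition for constructive reflection is 2 n t = (m + ½) λ.
Minimum at m = 0: t = λ / (4 n) = 699 / (4 × 1.67) = 105 nm.

1046 Å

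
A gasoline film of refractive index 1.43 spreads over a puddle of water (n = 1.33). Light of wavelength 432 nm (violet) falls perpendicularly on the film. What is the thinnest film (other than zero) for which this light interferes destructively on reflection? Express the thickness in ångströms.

1510 Å

Top surface (1.0 → 1.43): reflection off a higher-index medium gives a half-wave phase shift.
At the lower boundary (n = 1.43 to n = 1.33) the reflected ray undergoes no phase shift.
Net: one phase inversion between the two reflected rays.
So the condition for destructive reflection is 2 n t = m λ.
Minimum nonzero at m = 1: t = λ / (2 n) = 432 / (2 × 1.43) = 151 nm.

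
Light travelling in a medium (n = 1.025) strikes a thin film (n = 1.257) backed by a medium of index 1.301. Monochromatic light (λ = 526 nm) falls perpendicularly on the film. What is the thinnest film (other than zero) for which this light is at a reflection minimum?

105 nm

Ray reflecting at the top interface goes from n = 1.025 toward n = 1.257: a half-wave phase shift.
Bottom surface (1.257 → 1.301): reflection off a higher-index medium gives a half-wave phase shift.
Net: no relative phase inversion (both shifts match).
With no net inversion, destructive interference in reflection requires 2 n t = (m + ½) λ.
Minimum at m = 0: t = λ / (4 n) = 526 / (4 × 1.257) = 105 nm.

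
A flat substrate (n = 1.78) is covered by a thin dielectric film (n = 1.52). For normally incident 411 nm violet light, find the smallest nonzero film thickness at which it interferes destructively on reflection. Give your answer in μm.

0.0676 μm

Top surface (1.0 → 1.52): reflection off a higher-index medium gives a half-wave phase shift.
Ray reflecting at the bottom interface goes from n = 1.52 toward n = 1.78: a half-wave phase shift.
Zero or two π shifts → no net half-wave offset.
So the condition for destructive reflection is 2 n t = (m + ½) λ.
Minimum at m = 0: t = λ / (4 n) = 411 / (4 × 1.52) = 67.6 nm.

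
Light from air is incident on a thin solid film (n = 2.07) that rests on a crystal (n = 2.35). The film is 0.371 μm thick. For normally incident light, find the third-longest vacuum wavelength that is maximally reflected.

512 nm

Top surface (1.0 → 2.07): reflection off a higher-index medium gives a half-wave phase shift.
Bottom surface (2.07 → 2.35): reflection off a higher-index medium gives a half-wave phase shift.
The two reflections carry the same phase change, so no net offset.
For bright reflection here: 2 n t = m λ.
λ = 2 n t / m. The third-longest wavelength is m = 3: λ = 2 × 2.07 × 371 / 3.00 = 512 nm.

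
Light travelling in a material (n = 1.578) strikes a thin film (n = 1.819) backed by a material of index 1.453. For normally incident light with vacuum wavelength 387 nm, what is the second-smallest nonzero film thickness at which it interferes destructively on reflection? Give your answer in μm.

0.213 μm

Ray reflecting at the top interface goes from n = 1.578 toward n = 1.819: a half-wave phase shift.
Bottom surface (1.819 → 1.453): reflection off a lower-index medium gives no phase shift.
Net: one phase inversion between the two reflected rays.
For dark reflection here: 2 n t = m λ.
The second-smallest nonzero thickness corresponds to m = 2: t = m λ / (2 n) = 2.00 × 387 / (2 × 1.819) = 213 nm.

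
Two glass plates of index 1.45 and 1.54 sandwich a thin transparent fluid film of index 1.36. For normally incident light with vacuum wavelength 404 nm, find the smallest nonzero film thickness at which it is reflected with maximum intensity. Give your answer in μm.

Ray reflecting at the top interface goes from n = 1.45 toward n = 1.36: no phase shift.
Ray reflecting at the bottom interface goes from n = 1.36 toward n = 1.54: a half-wave phase shift.
Net: one phase inversion between the two reflected rays.
So the condition for constructive reflection is 2 n t = (m + ½) λ.
Minimum at m = 0: t = λ / (4 n) = 404 / (4 × 1.36) = 74.3 nm.

0.0743 μm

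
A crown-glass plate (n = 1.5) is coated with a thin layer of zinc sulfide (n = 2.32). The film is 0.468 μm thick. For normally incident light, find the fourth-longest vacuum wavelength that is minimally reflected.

543 nm

Top surface (1.0 → 2.32): reflection off a higher-index medium gives a half-wave phase shift.
Bottom surface (2.32 → 1.5): reflection off a lower-index medium gives no phase shift.
The two reflections differ by half a wavelength.
With one net inversion, destructive interference in reflection requires 2 n t = m λ.
λ = 2 n t / m. The fourth-longest wavelength is m = 4: λ = 2 × 2.32 × 468 / 4.00 = 543 nm.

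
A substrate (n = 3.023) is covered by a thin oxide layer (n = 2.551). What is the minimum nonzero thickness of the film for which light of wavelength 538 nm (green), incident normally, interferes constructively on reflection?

105 nm

Top surface (1.0 → 2.551): reflection off a higher-index medium gives a half-wave phase shift.
At the lower boundary (n = 2.551 to n = 3.023) the reflected ray undergoes a half-wave phase shift.
Net: no relative phase inversion (both shifts match).
With no net inversion, constructive interference in reflection requires 2 n t = m λ.
Minimum nonzero at m = 1: t = λ / (2 n) = 538 / (2 × 2.551) = 105 nm.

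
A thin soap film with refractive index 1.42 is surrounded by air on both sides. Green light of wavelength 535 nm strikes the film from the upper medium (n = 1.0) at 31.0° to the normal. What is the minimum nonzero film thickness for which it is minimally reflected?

202 nm

At the upper boundary (n = 1.0 to n = 1.42) the reflected ray undergoes a half-wave phase shift.
At the lower boundary (n = 1.42 to n = 1.0) the reflected ray undergoes no phase shift.
Net: one phase inversion between the two reflected rays.
So the condition for destructive reflection is 2 n t cos θ_r = m λ.
Snell's law: 1.0 sin 31.0° = 1.42 sin θ_r → sin θ_r = 0.363, cos θ_r = 0.932.
Minimum nonzero at m = 1: t = λ / (2 n cos θ_r) = 535 / (2 × 1.42 × 0.932) = 202 nm.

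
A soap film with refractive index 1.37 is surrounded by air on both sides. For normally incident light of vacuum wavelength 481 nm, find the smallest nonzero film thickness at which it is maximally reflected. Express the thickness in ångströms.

At the upper boundary (n = 1.0 to n = 1.37) the reflected ray undergoes a half-wave phase shift.
Ray reflecting at the bottom interface goes from n = 1.37 toward n = 1.0: no phase shift.
The two reflections differ by half a wavelength.
With one net inversion, constructive interference in reflection requires 2 n t = (m + ½) λ.
Minimum at m = 0: t = λ / (4 n) = 481 / (4 × 1.37) = 87.8 nm.

878 Å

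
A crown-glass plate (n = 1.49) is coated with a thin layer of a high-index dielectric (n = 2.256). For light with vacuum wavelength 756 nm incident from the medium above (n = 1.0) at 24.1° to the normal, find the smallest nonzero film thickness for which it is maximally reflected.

85.2 nm

At the upper boundary (n = 1.0 to n = 2.256) the reflected ray undergoes a half-wave phase shift.
Ray reflecting at the bottom interface goes from n = 2.256 toward n = 1.49: no phase shift.
The two reflections differ by half a wavelength.
With one net inversion, constructive interference in reflection requires 2 n t cos θ_r = (m + ½) λ.
Snell's law: 1.0 sin 24.1° = 2.256 sin θ_r → sin θ_r = 0.181, cos θ_r = 0.983.
Minimum at m = 0: t = λ / (4 n cos θ_r) = 756 / (4 × 2.256 × 0.983) = 85.2 nm.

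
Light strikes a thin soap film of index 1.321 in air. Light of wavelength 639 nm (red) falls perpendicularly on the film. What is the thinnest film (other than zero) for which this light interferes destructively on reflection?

242 nm

Ray reflecting at the top interface goes from n = 1.0 toward n = 1.321: a half-wave phase shift.
At the lower boundary (n = 1.321 to n = 1.0) the reflected ray undergoes no phase shift.
Exactly one π shift → a net half-wave offset.
With one net inversion, destructive interference in reflection requires 2 n t = m λ.
Minimum nonzero at m = 1: t = λ / (2 n) = 639 / (2 × 1.321) = 242 nm.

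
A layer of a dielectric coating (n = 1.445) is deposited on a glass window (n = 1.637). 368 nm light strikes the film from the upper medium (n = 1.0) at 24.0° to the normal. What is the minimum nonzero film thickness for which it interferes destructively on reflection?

At the upper boundary (n = 1.0 to n = 1.445) the reflected ray undergoes a half-wave phase shift.
Ray reflecting at the bottom interface goes from n = 1.445 toward n = 1.637: a half-wave phase shift.
Zero or two π shifts → no net half-wave offset.
For weak reflection here: 2 n t cos θ_r = (m + ½) λ.
Snell's law: 1.0 sin 24.0° = 1.445 sin θ_r → sin θ_r = 0.281, cos θ_r = 0.960.
Minimum at m = 0: t = λ / (4 n cos θ_r) = 368 / (4 × 1.445 × 0.960) = 66.4 nm.

66.4 nm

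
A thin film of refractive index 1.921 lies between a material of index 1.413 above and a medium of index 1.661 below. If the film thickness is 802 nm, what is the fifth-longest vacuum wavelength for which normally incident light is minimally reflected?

Top surface (1.413 → 1.921): reflection off a higher-index medium gives a half-wave phase shift.
Ray reflecting at the bottom interface goes from n = 1.921 toward n = 1.661: no phase shift.
The two reflections differ by half a wavelength.
With one net inversion, destructive interference in reflection requires 2 n t = m λ.
λ = 2 n t / m. The fifth-longest wavelength is m = 5: λ = 2 × 1.921 × 802 / 5.00 = 616 nm.

616 nm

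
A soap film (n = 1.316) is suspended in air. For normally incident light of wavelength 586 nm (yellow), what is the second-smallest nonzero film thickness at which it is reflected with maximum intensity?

Ray reflecting at the top interface goes from n = 1.0 toward n = 1.316: a half-wave phase shift.
Bottom surface (1.316 → 1.0): reflection off a lower-index medium gives no phase shift.
Exactly one π shift → a net half-wave offset.
So the condition for constructive reflection is 2 n t = (m + ½) λ.
The second-smallest nonzero thickness corresponds to m = 1: t = (m + ½) λ / (2 n) = 1.50 × 586 / (2 × 1.316) = 334 nm.

334 nm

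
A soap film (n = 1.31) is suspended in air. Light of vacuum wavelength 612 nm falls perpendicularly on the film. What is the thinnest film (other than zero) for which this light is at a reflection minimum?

Ray reflecting at the top interface goes from n = 1.0 toward n = 1.31: a half-wave phase shift.
Bottom surface (1.31 → 1.0): reflection off a lower-index medium gives no phase shift.
The two reflections differ by half a wavelength.
With one net inversion, destructive interference in reflection requires 2 n t = m λ.
Minimum nonzero at m = 1: t = λ / (2 n) = 612 / (2 × 1.31) = 234 nm.

234 nm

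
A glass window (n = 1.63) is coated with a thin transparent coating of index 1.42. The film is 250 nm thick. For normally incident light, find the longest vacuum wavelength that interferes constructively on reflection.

710 nm

Top surface (1.0 → 1.42): reflection off a higher-index medium gives a half-wave phase shift.
Ray reflecting at the bottom interface goes from n = 1.42 toward n = 1.63: a half-wave phase shift.
Zero or two π shifts → no net half-wave offset.
With no net inversion, constructive interference in reflection requires 2 n t = m λ.
λ = 2 n t / m. The longest wavelength is m = 1: λ = 2 × 1.42 × 250 / 1.00 = 710 nm.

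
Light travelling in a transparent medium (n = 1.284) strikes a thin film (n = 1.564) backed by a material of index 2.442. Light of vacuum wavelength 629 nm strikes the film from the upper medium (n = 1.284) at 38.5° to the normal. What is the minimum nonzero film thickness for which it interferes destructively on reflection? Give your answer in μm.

Ray reflecting at the top interface goes from n = 1.284 toward n = 1.564: a half-wave phase shift.
Ray reflecting at the bottom interface goes from n = 1.564 toward n = 2.442: a half-wave phase shift.
Net: no relative phase inversion (both shifts match).
For minimum reflection here: 2 n t cos θ_r = (m + ½) λ.
Snell's law: 1.284 sin 38.5° = 1.564 sin θ_r → sin θ_r = 0.511, cos θ_r = 0.860.
Minimum at m = 0: t = λ / (4 n cos θ_r) = 629 / (4 × 1.564 × 0.860) = 117 nm.

0.117 μm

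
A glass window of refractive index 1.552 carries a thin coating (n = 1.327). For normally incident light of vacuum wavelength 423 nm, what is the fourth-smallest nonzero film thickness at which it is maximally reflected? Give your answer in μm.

Top surface (1.0 → 1.327): reflection off a higher-index medium gives a half-wave phase shift.
Bottom surface (1.327 → 1.552): reflection off a higher-index medium gives a half-wave phase shift.
Zero or two π shifts → no net half-wave offset.
With no net inversion, constructive interference in reflection requires 2 n t = m λ.
The fourth-smallest nonzero thickness corresponds to m = 4: t = m λ / (2 n) = 4.00 × 423 / (2 × 1.327) = 638 nm.

0.638 μm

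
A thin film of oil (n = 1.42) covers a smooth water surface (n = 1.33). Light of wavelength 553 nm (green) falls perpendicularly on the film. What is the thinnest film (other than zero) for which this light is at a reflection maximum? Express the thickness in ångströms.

Top surface (1.0 → 1.42): reflection off a higher-index medium gives a half-wave phase shift.
At the lower boundary (n = 1.42 to n = 1.33) the reflected ray undergoes no phase shift.
The two reflections differ by half a wavelength.
For strong reflection here: 2 n t = (m + ½) λ.
Minimum at m = 0: t = λ / (4 n) = 553 / (4 × 1.42) = 97.4 nm.

974 Å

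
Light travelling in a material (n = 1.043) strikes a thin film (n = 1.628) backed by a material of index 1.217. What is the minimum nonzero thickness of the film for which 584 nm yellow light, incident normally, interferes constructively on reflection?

89.7 nm

Ray reflecting at the top interface goes from n = 1.043 toward n = 1.628: a half-wave phase shift.
Bottom surface (1.628 → 1.217): reflection off a lower-index medium gives no phase shift.
Exactly one π shift → a net half-wave offset.
So the condition for constructive reflection is 2 n t = (m + ½) λ.
Minimum at m = 0: t = λ / (4 n) = 584 / (4 × 1.628) = 89.7 nm.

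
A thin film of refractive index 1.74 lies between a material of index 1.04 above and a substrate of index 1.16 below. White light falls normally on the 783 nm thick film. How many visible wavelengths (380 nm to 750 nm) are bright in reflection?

Ray reflecting at the top interface goes from n = 1.04 toward n = 1.74: a half-wave phase shift.
Ray reflecting at the bottom interface goes from n = 1.74 toward n = 1.16: no phase shift.
Exactly one π shift → a net half-wave offset.
So the condition for constructive reflection is 2 n t = (m + ½) λ.
λ = 2 n t / (m + ½) = 2725 / (m + ½) nm.
m=3: 779 nm (IR); m=4: 606 nm (visible); m=5: 495 nm (visible); m=6: 419 nm (visible); m=7: 363 nm (UV).

3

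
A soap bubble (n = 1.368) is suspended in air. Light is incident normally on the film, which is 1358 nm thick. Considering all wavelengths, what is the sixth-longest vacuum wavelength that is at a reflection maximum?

At the upper boundary (n = 1.0 to n = 1.368) the reflected ray undergoes a half-wave phase shift.
At the lower boundary (n = 1.368 to n = 1.0) the reflected ray undergoes no phase shift.
Exactly one π shift → a net half-wave offset.
For bright reflection here: 2 n t = (m + ½) λ.
λ = 2 n t / (m + ½). The sixth-longest wavelength is m = 5: λ = 2 × 1.368 × 1358 / 5.50 = 676 nm.

676 nm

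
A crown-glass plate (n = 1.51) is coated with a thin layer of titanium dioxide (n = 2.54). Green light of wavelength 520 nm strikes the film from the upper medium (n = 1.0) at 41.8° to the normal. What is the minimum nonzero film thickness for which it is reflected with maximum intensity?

At the upper boundary (n = 1.0 to n = 2.54) the reflected ray undergoes a half-wave phase shift.
Bottom surface (2.54 → 1.51): reflection off a lower-index medium gives no phase shift.
Exactly one π shift → a net half-wave offset.
So the condition for constructive reflection is 2 n t cos θ_r = (m + ½) λ.
Snell's law: 1.0 sin 41.8° = 2.54 sin θ_r → sin θ_r = 0.262, cos θ_r = 0.965.
Minimum at m = 0: t = λ / (4 n cos θ_r) = 520 / (4 × 2.54 × 0.965) = 53.0 nm.

53.0 nm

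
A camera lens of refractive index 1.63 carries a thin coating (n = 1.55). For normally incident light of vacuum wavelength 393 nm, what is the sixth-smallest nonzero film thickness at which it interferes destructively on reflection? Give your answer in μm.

0.697 μm

Top surface (1.0 → 1.55): reflection off a higher-index medium gives a half-wave phase shift.
Bottom surface (1.55 → 1.63): reflection off a higher-index medium gives a half-wave phase shift.
Zero or two π shifts → no net half-wave offset.
With no net inversion, destructive interference in reflection requires 2 n t = (m + ½) λ.
The sixth-smallest nonzero thickness corresponds to m = 5: t = (m + ½) λ / (2 n) = 5.50 × 393 / (2 × 1.55) = 697 nm.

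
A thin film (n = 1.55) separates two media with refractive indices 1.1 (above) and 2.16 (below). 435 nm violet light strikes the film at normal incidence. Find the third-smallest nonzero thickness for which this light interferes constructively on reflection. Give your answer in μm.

Ray reflecting at the top interface goes from n = 1.1 toward n = 1.55: a half-wave phase shift.
Ray reflecting at the bottom interface goes from n = 1.55 toward n = 2.16: a half-wave phase shift.
Net: no relative phase inversion (both shifts match).
So the condition for constructive reflection is 2 n t = m λ.
The third-smallest nonzero thickness corresponds to m = 3: t = m λ / (2 n) = 3.00 × 435 / (2 × 1.55) = 421 nm.

0.421 μm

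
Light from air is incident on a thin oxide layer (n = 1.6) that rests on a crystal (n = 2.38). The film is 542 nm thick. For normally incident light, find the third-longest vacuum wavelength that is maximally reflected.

Top surface (1.0 → 1.6): reflection off a higher-index medium gives a half-wave phase shift.
Bottom surface (1.6 → 2.38): reflection off a higher-index medium gives a half-wave phase shift.
Net: no relative phase inversion (both shifts match).
With no net inversion, constructive interference in reflection requires 2 n t = m λ.
λ = 2 n t / m. The third-longest wavelength is m = 3: λ = 2 × 1.6 × 542 / 3.00 = 578 nm.

578 nm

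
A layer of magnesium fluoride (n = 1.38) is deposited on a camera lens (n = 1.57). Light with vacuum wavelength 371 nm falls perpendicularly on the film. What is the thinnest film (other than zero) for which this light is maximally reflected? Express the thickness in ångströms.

At the upper boundary (n = 1.0 to n = 1.38) the reflected ray undergoes a half-wave phase shift.
Ray reflecting at the bottom interface goes from n = 1.38 toward n = 1.57: a half-wave phase shift.
Net: no relative phase inversion (both shifts match).
With no net inversion, constructive interference in reflection requires 2 n t = m λ.
Minimum nonzero at m = 1: t = λ / (2 n) = 371 / (2 × 1.38) = 134 nm.

1344 Å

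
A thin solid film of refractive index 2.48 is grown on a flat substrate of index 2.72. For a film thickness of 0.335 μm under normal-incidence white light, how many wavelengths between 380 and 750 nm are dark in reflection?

Ray reflecting at the top interface goes from n = 1.0 toward n = 2.48: a half-wave phase shift.
Ray reflecting at the bottom interface goes from n = 2.48 toward n = 2.72: a half-wave phase shift.
Net: no relative phase inversion (both shifts match).
For dark reflection here: 2 n t = (m + ½) λ.
λ = 2 n t / (m + ½) = 1662 / (m + ½) nm.
m=1: 1108 nm (IR); m=2: 665 nm (visible); m=3: 475 nm (visible); m=4: 369 nm (UV).

2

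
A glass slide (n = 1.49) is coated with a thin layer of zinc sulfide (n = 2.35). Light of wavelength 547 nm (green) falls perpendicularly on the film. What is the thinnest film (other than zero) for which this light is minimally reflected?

116 nm

Top surface (1.0 → 2.35): reflection off a higher-index medium gives a half-wave phase shift.
Ray reflecting at the bottom interface goes from n = 2.35 toward n = 1.49: no phase shift.
Exactly one π shift → a net half-wave offset.
So the condition for destructive reflection is 2 n t = m λ.
Minimum nonzero at m = 1: t = λ / (2 n) = 547 / (2 × 2.35) = 116 nm.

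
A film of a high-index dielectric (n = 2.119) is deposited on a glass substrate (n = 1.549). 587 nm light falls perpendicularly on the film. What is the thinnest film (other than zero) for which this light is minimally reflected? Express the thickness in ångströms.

At the upper boundary (n = 1.0 to n = 2.119) the reflected ray undergoes a half-wave phase shift.
Bottom surface (2.119 → 1.549): reflection off a lower-index medium gives no phase shift.
The two reflections differ by half a wavelength.
With one net inversion, destructive interference in reflection requires 2 n t = m λ.
Minimum nonzero at m = 1: t = λ / (2 n) = 587 / (2 × 2.119) = 139 nm.

1385 Å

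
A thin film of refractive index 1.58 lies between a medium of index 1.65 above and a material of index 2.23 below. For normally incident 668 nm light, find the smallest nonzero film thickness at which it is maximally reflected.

106 nm

Top surface (1.65 → 1.58): reflection off a lower-index medium gives no phase shift.
At the lower boundary (n = 1.58 to n = 2.23) the reflected ray undergoes a half-wave phase shift.
Net: one phase inversion between the two reflected rays.
For bright reflection here: 2 n t = (m + ½) λ.
Minimum at m = 0: t = λ / (4 n) = 668 / (4 × 1.58) = 106 nm.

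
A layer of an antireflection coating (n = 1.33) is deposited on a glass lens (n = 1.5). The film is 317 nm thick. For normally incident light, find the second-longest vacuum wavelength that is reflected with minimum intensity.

562 nm

Top surface (1.0 → 1.33): reflection off a higher-index medium gives a half-wave phase shift.
Bottom surface (1.33 → 1.5): reflection off a higher-index medium gives a half-wave phase shift.
The two reflections carry the same phase change, so no net offset.
For minimum reflection here: 2 n t = (m + ½) λ.
λ = 2 n t / (m + ½). The second-longest wavelength is m = 1: λ = 2 × 1.33 × 317 / 1.50 = 562 nm.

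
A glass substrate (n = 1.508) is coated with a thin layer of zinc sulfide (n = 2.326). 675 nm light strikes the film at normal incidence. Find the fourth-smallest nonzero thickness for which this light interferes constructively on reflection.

Ray reflecting at the top interface goes from n = 1.0 toward n = 2.326: a half-wave phase shift.
At the lower boundary (n = 2.326 to n = 1.508) the reflected ray undergoes no phase shift.
The two reflections differ by half a wavelength.
So the condition for constructive reflection is 2 n t = (m + ½) λ.
The fourth-smallest nonzero thickness corresponds to m = 3: t = (m + ½) λ / (2 n) = 3.50 × 675 / (2 × 2.326) = 508 nm.

508 nm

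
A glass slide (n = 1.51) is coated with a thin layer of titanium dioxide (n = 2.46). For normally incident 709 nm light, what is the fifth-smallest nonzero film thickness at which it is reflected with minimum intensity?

721 nm

Ray reflecting at the top interface goes from n = 1.0 toward n = 2.46: a half-wave phase shift.
Ray reflecting at the bottom interface goes from n = 2.46 toward n = 1.51: no phase shift.
The two reflections differ by half a wavelength.
So the condition for destructive reflection is 2 n t = m λ.
The fifth-smallest nonzero thickness corresponds to m = 5: t = m λ / (2 n) = 5.00 × 709 / (2 × 2.46) = 721 nm.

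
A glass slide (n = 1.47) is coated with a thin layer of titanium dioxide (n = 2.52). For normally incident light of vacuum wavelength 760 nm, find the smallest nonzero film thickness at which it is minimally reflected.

At the upper boundary (n = 1.0 to n = 2.52) the reflected ray undergoes a half-wave phase shift.
Bottom surface (2.52 → 1.47): reflection off a lower-index medium gives no phase shift.
The two reflections differ by half a wavelength.
With one net inversion, destructive interference in reflection requires 2 n t = m λ.
Minimum nonzero at m = 1: t = λ / (2 n) = 760 / (2 × 2.52) = 151 nm.

151 nm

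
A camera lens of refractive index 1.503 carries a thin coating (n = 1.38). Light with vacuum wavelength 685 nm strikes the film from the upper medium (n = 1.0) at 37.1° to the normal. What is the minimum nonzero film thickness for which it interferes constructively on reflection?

276 nm

Top surface (1.0 → 1.38): reflection off a higher-index medium gives a half-wave phase shift.
Ray reflecting at the bottom interface goes from n = 1.38 toward n = 1.503: a half-wave phase shift.
Zero or two π shifts → no net half-wave offset.
For maximum reflection here: 2 n t cos θ_r = m λ.
Snell's law: 1.0 sin 37.1° = 1.38 sin θ_r → sin θ_r = 0.437, cos θ_r = 0.899.
Minimum nonzero at m = 1: t = λ / (2 n cos θ_r) = 685 / (2 × 1.38 × 0.899) = 276 nm.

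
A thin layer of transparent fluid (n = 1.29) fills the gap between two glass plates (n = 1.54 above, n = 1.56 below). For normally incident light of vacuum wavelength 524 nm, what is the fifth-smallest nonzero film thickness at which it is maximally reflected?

914 nm

Top surface (1.54 → 1.29): reflection off a lower-index medium gives no phase shift.
Bottom surface (1.29 → 1.56): reflection off a higher-index medium gives a half-wave phase shift.
Net: one phase inversion between the two reflected rays.
With one net inversion, constructive interference in reflection requires 2 n t = (m + ½) λ.
The fifth-smallest nonzero thickness corresponds to m = 4: t = (m + ½) λ / (2 n) = 4.50 × 524 / (2 × 1.29) = 914 nm.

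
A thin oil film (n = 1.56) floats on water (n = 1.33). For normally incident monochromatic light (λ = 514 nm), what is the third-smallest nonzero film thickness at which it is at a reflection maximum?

412 nm

At the upper boundary (n = 1.0 to n = 1.56) the reflected ray undergoes a half-wave phase shift.
Bottom surface (1.56 → 1.33): reflection off a lower-index medium gives no phase shift.
The two reflections differ by half a wavelength.
So the condition for constructive reflection is 2 n t = (m + ½) λ.
The third-smallest nonzero thickness corresponds to m = 2: t = (m + ½) λ / (2 n) = 2.50 × 514 / (2 × 1.56) = 412 nm.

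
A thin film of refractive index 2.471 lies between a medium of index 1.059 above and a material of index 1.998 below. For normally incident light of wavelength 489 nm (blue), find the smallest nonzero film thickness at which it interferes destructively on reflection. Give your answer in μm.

0.0989 μm

At the upper boundary (n = 1.059 to n = 2.471) the reflected ray undergoes a half-wave phase shift.
Bottom surface (2.471 → 1.998): reflection off a lower-index medium gives no phase shift.
Exactly one π shift → a net half-wave offset.
With one net inversion, destructive interference in reflection requires 2 n t = m λ.
Minimum nonzero at m = 1: t = λ / (2 n) = 489 / (2 × 2.471) = 98.9 nm.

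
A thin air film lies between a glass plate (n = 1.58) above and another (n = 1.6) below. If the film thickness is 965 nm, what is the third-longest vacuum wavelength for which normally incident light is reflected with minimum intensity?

At the upper boundary (n = 1.58 to n = 1.0) the reflected ray undergoes no phase shift.
Ray reflecting at the bottom interface goes from n = 1.0 toward n = 1.6: a half-wave phase shift.
Net: one phase inversion between the two reflected rays.
For dark reflection here: 2 n t = m λ.
λ = 2 n t / m. The third-longest wavelength is m = 3: λ = 2 × 1.0 × 965 / 3.00 = 643 nm.

643 nm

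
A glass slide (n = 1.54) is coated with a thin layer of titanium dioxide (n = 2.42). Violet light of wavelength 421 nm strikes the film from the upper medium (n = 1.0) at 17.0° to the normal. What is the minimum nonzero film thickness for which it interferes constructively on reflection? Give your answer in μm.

0.0438 μm

At the upper boundary (n = 1.0 to n = 2.42) the reflected ray undergoes a half-wave phase shift.
Bottom surface (2.42 → 1.54): reflection off a lower-index medium gives no phase shift.
The two reflections differ by half a wavelength.
So the condition for constructive reflection is 2 n t cos θ_r = (m + ½) λ.
Snell's law: 1.0 sin 17.0° = 2.42 sin θ_r → sin θ_r = 0.121, cos θ_r = 0.993.
Minimum at m = 0: t = λ / (4 n cos θ_r) = 421 / (4 × 2.42 × 0.993) = 43.8 nm.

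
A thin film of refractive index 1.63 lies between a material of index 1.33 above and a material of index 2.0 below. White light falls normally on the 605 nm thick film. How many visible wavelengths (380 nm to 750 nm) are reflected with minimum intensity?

2

Top surface (1.33 → 1.63): reflection off a higher-index medium gives a half-wave phase shift.
Ray reflecting at the bottom interface goes from n = 1.63 toward n = 2.0: a half-wave phase shift.
The two reflections carry the same phase change, so no net offset.
For minimum reflection here: 2 n t = (m + ½) λ.
λ = 2 n t / (m + ½) = 1972 / (m + ½) nm.
m=2: 789 nm (IR); m=3: 564 nm (visible); m=4: 438 nm (visible); m=5: 359 nm (UV).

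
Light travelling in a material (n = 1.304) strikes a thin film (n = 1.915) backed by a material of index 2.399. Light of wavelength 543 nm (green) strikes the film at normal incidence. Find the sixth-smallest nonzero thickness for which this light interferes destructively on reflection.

780 nm

Ray reflecting at the top interface goes from n = 1.304 toward n = 1.915: a half-wave phase shift.
Bottom surface (1.915 → 2.399): reflection off a higher-index medium gives a half-wave phase shift.
Net: no relative phase inversion (both shifts match).
For minimum reflection here: 2 n t = (m + ½) λ.
The sixth-smallest nonzero thickness corresponds to m = 5: t = (m + ½) λ / (2 n) = 5.50 × 543 / (2 × 1.915) = 780 nm.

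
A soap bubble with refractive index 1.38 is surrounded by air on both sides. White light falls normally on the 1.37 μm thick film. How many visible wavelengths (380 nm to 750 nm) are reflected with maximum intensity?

At the upper boundary (n = 1.0 to n = 1.38) the reflected ray undergoes a half-wave phase shift.
At the lower boundary (n = 1.38 to n = 1.0) the reflected ray undergoes no phase shift.
Net: one phase inversion between the two reflected rays.
With one net inversion, constructive interference in reflection requires 2 n t = (m + ½) λ.
λ = 2 n t / (m + ½) = 3781 / (m + ½) nm.
m=4: 840 nm (IR); m=5: 687 nm (visible); m=6: 582 nm (visible); m=7: 504 nm (visible); m=8: 445 nm (visible); m=9: 398 nm (visible); m=10: 360 nm (UV).

5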